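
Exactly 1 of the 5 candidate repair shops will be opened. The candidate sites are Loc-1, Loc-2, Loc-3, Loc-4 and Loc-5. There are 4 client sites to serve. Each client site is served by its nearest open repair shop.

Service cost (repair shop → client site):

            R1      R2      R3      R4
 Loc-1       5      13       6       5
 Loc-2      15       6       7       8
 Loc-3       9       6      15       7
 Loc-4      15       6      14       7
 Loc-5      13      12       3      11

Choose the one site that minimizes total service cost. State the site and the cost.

With exactly 1 open, each client site uses its cheapest among the chosen.
{Loc-1}: R1→Loc-1 5, R2→Loc-1 13, R3→Loc-1 6, R4→Loc-1 5. Service cost 29.
{Loc-2}: service cost 36
{Loc-3}: service cost 37
Among all 5 size-1 choices, {Loc-1} is lowest.

Choose Loc-1 only; total service cost 29.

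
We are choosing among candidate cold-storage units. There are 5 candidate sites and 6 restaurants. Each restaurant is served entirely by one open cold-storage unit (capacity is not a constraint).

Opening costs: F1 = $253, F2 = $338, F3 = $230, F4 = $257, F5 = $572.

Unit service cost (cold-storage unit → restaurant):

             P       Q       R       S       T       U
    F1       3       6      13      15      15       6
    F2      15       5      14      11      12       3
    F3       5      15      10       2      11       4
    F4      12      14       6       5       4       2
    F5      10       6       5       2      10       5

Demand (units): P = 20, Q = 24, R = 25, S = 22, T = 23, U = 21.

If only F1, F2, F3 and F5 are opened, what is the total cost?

Each restaurant is assigned to its cheapest site among the open ones.
{F1, F2, F3, F5}: P→F1 3·20=60, Q→F2 5·24=120, R→F5 5·25=125, S→F3 2·22=44, T→F5 10·23=230, U→F2 3·21=63. Service 642; fixed 1393; total 2035.

Total cost: 2035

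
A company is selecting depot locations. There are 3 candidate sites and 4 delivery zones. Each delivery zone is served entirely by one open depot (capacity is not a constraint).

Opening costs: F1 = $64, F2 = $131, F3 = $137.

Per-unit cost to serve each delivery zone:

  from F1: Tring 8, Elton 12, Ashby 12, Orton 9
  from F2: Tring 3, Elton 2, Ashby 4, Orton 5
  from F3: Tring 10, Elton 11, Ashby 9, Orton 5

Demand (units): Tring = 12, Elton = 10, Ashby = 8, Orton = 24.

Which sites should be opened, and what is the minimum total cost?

Open F2 only; minimum total cost 339.

For any fixed open set, each delivery zone goes to its cheapest open site; total = fixed + service.
{F2}: Tring→F2 3·12=36, Elton→F2 2·10=20, Ashby→F2 4·8=32, Orton→F2 5·24=120. Service 208; fixed 131; total 339.
{F1, F2}: Tring→F2 3·12=36, Elton→F2 2·10=20, Ashby→F2 4·8=32, Orton→F2 5·24=120. Service 208; fixed 195; total 403.
{F2, F3}: service 208 + fixed 268 = 476
{F1, F2, F3}: service 208 + fixed 332 = 540
No other subset beats 339.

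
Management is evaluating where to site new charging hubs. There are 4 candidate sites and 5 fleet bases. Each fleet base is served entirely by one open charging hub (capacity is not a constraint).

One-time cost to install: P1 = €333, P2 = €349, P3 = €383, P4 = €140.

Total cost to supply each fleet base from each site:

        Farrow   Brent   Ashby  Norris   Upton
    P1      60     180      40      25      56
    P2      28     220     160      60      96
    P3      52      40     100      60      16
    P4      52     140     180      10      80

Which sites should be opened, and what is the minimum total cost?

Open P4 only; minimum total cost 602.

For any fixed open set, each fleet base goes to its cheapest open site; total = fixed + service.
{P4}: Farrow→P4 52, Brent→P4 140, Ashby→P4 180, Norris→P4 10, Upton→P4 80. Service 462; fixed 140; total 602.
{P3}: service 268 + fixed 383 = 651
{P1}: service 361 + fixed 333 = 694
{P1, P2, P3, P4}: service 134 + fixed 1205 = 1339
(All 15 nonempty subsets were checked; P4 only is lowest.)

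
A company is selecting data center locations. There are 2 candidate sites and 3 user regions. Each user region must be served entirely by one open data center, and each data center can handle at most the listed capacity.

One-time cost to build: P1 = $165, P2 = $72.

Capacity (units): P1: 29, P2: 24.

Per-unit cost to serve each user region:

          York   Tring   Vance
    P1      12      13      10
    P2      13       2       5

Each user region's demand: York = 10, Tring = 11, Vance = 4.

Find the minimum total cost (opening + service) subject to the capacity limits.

Open {P1, P2}: York→P1 12·10=120, Tring→P2 2·11=22, Vance→P2 5·4=20.
Loads: P1 carries 10/29, P2 carries 15/24. Service 162; fixed 237; total 399.
Next best feasible plan costs 419.

Minimum total cost: 399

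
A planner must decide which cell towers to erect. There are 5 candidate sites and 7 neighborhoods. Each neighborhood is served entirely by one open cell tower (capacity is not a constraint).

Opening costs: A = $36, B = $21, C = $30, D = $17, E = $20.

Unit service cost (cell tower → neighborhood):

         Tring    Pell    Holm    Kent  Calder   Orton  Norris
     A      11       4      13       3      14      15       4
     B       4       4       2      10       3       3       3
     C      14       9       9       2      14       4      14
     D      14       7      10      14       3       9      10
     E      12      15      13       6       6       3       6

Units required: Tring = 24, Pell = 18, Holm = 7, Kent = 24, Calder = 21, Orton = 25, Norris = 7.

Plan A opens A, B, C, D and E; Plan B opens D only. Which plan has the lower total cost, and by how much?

Plan A is cheaper by 730.

Plan A: {A, B, C, D, E}: Tring→B 4·24=96, Pell→A 4·18=72, Holm→B 2·7=14, Kent→C 2·24=48, Calder→B 3·21=63, Orton→B 3·25=75, Norris→B 3·7=21. Service 389; fixed 124; total 513.
Plan B: {D}: Tring→D 14·24=336, Pell→D 7·18=126, Holm→D 10·7=70, Kent→D 14·24=336, Calder→D 3·21=63, Orton→D 9·25=225, Norris→D 10·7=70. Service 1226; fixed 17; total 1243.
Difference: |513 − 1243| = 730.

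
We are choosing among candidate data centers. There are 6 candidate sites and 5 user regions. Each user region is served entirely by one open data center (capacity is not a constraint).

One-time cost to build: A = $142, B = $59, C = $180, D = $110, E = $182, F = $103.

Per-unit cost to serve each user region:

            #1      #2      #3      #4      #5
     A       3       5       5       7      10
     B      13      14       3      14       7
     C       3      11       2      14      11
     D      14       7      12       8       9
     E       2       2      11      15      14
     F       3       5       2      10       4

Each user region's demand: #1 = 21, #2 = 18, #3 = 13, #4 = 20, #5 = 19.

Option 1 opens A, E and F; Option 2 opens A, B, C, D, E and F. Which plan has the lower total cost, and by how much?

Option 1: {A, E, F}: #1→E 2·21=42, #2→E 2·18=36, #3→F 2·13=26, #4→A 7·20=140, #5→F 4·19=76. Service 320; fixed 427; total 747.
Option 2: {A, B, C, D, E, F}: #1→E 2·21=42, #2→E 2·18=36, #3→C 2·13=26, #4→A 7·20=140, #5→F 4·19=76. Service 320; fixed 776; total 1096.
Difference: |747 − 1096| = 349.

Option 1 is cheaper by 349.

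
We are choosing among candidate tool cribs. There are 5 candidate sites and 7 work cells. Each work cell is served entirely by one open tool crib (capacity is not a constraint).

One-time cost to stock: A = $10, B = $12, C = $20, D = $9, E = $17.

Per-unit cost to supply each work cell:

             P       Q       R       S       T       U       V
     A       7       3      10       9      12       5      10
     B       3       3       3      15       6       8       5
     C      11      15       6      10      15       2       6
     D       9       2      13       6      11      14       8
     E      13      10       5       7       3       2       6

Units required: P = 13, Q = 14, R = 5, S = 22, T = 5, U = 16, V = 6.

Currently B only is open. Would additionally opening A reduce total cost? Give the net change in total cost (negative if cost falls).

Current service cost with {B}: 614.
Adding A: each work cell re-picks its cheapest; new service cost 434, saving 180.
Extra fixed cost: 10. Net change = 10 − 180 = -170.
(Totals: 626 → 456.)

Yes — net change −170 (cost falls by 170).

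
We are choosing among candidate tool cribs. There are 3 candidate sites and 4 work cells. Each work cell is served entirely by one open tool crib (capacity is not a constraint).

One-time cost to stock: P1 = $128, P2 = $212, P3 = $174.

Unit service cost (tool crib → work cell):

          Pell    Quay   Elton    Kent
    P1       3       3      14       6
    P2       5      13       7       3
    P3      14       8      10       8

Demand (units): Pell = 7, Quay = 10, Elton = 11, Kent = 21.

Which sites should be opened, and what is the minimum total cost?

Open P1 only; minimum total cost 459.

For any fixed open set, each work cell goes to its cheapest open site; total = fixed + service.
{P1}: Pell→P1 3·7=21, Quay→P1 3·10=30, Elton→P1 14·11=154, Kent→P1 6·21=126. Service 331; fixed 128; total 459.
{P2}: Pell→P2 5·7=35, Quay→P2 13·10=130, Elton→P2 7·11=77, Kent→P2 3·21=63. Service 305; fixed 212; total 517.
{P1, P2}: service 191 + fixed 340 = 531
{P1, P2, P3}: Pell→P1 3·7=21, Quay→P1 3·10=30, Elton→P2 7·11=77, Kent→P2 3·21=63. Service 191; fixed 514; total 705.
No other subset beats 459.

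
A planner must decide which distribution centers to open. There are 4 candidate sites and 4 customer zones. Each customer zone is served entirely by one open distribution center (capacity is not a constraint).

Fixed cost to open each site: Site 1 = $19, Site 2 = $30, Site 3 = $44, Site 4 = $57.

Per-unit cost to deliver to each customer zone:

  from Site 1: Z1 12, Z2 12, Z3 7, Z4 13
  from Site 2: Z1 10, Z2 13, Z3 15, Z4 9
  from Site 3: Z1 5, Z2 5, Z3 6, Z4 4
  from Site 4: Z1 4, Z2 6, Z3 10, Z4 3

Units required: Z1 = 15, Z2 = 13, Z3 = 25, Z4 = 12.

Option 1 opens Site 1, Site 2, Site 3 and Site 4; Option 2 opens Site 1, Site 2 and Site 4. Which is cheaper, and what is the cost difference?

Option 1: {Site 1, Site 2, Site 3, Site 4}: Z1→Site 4 4·15=60, Z2→Site 3 5·13=65, Z3→Site 3 6·25=150, Z4→Site 4 3·12=36. Service 311; fixed 150; total 461.
Option 2: {Site 1, Site 2, Site 4}: Z1→Site 4 4·15=60, Z2→Site 4 6·13=78, Z3→Site 1 7·25=175, Z4→Site 4 3·12=36. Service 349; fixed 106; total 455.
Difference: |461 − 455| = 6.

Option 2 is cheaper by 6.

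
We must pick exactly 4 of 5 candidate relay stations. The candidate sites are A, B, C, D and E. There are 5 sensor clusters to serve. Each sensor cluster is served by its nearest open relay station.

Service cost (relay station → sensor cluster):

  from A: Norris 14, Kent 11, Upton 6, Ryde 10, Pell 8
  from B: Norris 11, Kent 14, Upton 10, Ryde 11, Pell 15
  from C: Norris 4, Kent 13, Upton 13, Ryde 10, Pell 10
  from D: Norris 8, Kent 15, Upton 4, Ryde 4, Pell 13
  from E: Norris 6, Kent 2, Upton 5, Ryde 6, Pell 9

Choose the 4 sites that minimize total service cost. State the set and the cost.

With exactly 4 open, each sensor cluster uses its cheapest among the chosen.
{A, C, D, E}: Norris→C 4, Kent→E 2, Upton→D 4, Ryde→D 4, Pell→A 8. Service cost 22.
{B, C, D, E}: service cost 23
{A, B, D, E}: service cost 24
Among all 5 size-4 choices, {A, C, D, E} is lowest.

Choose A, C, D and E; total service cost 22.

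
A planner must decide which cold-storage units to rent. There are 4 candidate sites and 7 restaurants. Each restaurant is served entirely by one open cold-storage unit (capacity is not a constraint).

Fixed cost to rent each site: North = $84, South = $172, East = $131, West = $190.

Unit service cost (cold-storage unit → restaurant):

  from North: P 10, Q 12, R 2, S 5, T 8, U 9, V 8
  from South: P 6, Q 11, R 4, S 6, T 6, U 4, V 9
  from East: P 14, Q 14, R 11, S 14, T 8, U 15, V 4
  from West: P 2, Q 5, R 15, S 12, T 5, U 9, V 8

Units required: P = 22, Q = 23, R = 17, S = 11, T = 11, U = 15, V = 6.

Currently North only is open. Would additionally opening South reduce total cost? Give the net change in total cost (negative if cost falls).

Current service cost with {North}: 856.
Adding South: each restaurant re-picks its cheapest; new service cost 648, saving 208.
Extra fixed cost: 172. Net change = 172 − 208 = -36.
(Totals: 940 → 904.)

Yes — net change −36 (cost falls by 36).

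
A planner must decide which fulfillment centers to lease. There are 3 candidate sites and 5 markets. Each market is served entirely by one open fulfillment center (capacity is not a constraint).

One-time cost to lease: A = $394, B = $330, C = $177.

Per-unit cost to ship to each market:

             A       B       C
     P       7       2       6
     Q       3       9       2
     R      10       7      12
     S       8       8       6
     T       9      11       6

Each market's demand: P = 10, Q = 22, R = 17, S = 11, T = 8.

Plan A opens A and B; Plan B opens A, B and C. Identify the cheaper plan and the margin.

Plan A: {A, B}: P→B 2·10=20, Q→A 3·22=66, R→B 7·17=119, S→A 8·11=88, T→A 9·8=72. Service 365; fixed 724; total 1089.
Plan B: {A, B, C}: P→B 2·10=20, Q→C 2·22=44, R→B 7·17=119, S→C 6·11=66, T→C 6·8=48. Service 297; fixed 901; total 1198.
Difference: |1089 − 1198| = 109.

Plan A is cheaper by 109.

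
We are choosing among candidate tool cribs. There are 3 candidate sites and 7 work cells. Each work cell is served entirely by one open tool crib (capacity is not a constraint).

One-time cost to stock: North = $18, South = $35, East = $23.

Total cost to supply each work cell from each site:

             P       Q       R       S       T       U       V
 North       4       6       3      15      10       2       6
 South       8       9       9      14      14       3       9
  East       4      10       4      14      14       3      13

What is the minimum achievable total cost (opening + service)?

Minimum total cost: 64

For any fixed open set, each work cell goes to its cheapest open site; total = fixed + service.
{North}: P→North 4, Q→North 6, R→North 3, S→North 15, T→North 10, U→North 2, V→North 6. Service 46; fixed 18; total 64.
{East}: service 62 + fixed 23 = 85
{North, East}: service 45 + fixed 41 = 86
{North, South, East}: service 45 + fixed 76 = 121
No other subset beats 64.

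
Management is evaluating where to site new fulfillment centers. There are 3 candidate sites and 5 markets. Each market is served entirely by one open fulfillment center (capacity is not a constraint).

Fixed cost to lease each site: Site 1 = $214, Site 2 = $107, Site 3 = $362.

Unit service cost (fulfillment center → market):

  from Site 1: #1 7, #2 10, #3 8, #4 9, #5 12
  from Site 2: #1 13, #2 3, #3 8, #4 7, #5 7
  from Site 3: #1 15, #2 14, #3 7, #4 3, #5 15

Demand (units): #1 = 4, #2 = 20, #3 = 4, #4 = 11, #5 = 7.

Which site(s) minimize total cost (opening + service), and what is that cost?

For any fixed open set, each market goes to its cheapest open site; total = fixed + service.
{Site 2}: #1→Site 2 13·4=52, #2→Site 2 3·20=60, #3→Site 2 8·4=32, #4→Site 2 7·11=77, #5→Site 2 7·7=49. Service 270; fixed 107; total 377.
{Site 1, Site 2}: service 246 + fixed 321 = 567
{Site 1}: service 443 + fixed 214 = 657
{Site 1, Site 2, Site 3}: service 198 + fixed 683 = 881
No other subset beats 377.

Open Site 2 only; minimum total cost 377.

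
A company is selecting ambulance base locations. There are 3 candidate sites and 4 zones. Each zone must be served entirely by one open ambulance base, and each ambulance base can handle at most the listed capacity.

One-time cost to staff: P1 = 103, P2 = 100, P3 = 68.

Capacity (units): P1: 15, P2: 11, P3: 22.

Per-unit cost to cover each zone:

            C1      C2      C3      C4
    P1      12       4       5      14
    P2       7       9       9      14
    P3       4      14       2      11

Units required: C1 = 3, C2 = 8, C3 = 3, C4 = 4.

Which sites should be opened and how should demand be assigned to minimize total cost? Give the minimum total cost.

Open {P3}: C1→P3 4·3=12, C2→P3 14·8=112, C3→P3 2·3=6, C4→P3 11·4=44.
Loads: P3 carries 18/22. Service 174; fixed 68; total 242.
Next best feasible plan costs 265.

Minimum total cost: 242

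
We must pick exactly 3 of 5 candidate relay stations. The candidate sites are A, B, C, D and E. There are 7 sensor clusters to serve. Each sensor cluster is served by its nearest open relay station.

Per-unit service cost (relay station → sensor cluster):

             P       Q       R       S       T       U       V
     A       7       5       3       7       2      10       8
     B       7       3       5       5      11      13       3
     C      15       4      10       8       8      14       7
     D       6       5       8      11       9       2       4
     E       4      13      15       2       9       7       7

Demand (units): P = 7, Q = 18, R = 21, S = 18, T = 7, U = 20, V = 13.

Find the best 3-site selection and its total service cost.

Choose A, D and E; total service cost 323.

With exactly 3 open, each sensor cluster uses its cheapest among the chosen.
{A, D, E}: P→E 4·7=28, Q→A 5·18=90, R→A 3·21=63, S→E 2·18=36, T→A 2·7=14, U→D 2·20=40, V→D 4·13=52. Service cost 323.
{A, B, D}: service cost 342
{B, D, E}: service cost 365
Among all 10 size-3 choices, {A, D, E} is lowest.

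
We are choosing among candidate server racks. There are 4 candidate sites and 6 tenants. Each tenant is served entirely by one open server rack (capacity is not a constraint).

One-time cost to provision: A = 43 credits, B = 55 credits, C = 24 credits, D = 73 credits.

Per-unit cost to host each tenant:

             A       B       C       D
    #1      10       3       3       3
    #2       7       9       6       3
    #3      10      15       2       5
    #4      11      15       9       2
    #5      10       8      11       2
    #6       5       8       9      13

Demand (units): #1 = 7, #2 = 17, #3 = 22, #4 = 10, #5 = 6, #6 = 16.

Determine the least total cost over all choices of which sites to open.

Minimum total cost: 368

For any fixed open set, each tenant goes to its cheapest open site; total = fixed + service.
{A, C, D}: #1→C 3·7=21, #2→D 3·17=51, #3→C 2·22=44, #4→D 2·10=20, #5→D 2·6=12, #6→A 5·16=80. Service 228; fixed 140; total 368.
{C, D}: #1→C 3·7=21, #2→D 3·17=51, #3→C 2·22=44, #4→D 2·10=20, #5→D 2·6=12, #6→C 9·16=144. Service 292; fixed 97; total 389.
{A, D}: #1→D 3·7=21, #2→D 3·17=51, #3→D 5·22=110, #4→D 2·10=20, #5→D 2·6=12, #6→A 5·16=80. Service 294; fixed 116; total 410.
{A, B, C, D}: #1→B 3·7=21, #2→D 3·17=51, #3→C 2·22=44, #4→D 2·10=20, #5→D 2·6=12, #6→A 5·16=80. Service 228; fixed 195; total 423.
No other subset beats 368.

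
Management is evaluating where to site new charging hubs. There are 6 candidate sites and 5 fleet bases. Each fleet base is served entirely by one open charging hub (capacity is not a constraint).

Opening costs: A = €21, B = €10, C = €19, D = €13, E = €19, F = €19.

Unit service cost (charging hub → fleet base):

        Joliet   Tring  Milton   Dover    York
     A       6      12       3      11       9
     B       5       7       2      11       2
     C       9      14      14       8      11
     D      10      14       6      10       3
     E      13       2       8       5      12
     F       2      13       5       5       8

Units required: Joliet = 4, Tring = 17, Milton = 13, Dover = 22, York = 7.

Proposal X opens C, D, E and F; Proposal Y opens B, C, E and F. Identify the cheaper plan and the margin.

Proposal Y is cheaper by 49.

Proposal X: {C, D, E, F}: Joliet→F 2·4=8, Tring→E 2·17=34, Milton→F 5·13=65, Dover→E 5·22=110, York→D 3·7=21. Service 238; fixed 70; total 308.
Proposal Y: {B, C, E, F}: Joliet→F 2·4=8, Tring→E 2·17=34, Milton→B 2·13=26, Dover→E 5·22=110, York→B 2·7=14. Service 192; fixed 67; total 259.
Difference: |308 − 259| = 49.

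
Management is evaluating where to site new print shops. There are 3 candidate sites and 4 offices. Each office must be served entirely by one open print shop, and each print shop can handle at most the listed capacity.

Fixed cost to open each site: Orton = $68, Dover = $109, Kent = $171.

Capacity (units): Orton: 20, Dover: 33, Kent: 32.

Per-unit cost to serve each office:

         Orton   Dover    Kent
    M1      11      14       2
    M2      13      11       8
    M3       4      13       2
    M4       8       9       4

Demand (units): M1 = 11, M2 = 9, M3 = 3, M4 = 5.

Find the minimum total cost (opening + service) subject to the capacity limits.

Minimum total cost: 291

Open {Kent}: M1→Kent 2·11=22, M2→Kent 8·9=72, M3→Kent 2·3=6, M4→Kent 4·5=20.
Loads: Kent carries 28/32. Service 120; fixed 171; total 291.
Next best feasible plan costs 359.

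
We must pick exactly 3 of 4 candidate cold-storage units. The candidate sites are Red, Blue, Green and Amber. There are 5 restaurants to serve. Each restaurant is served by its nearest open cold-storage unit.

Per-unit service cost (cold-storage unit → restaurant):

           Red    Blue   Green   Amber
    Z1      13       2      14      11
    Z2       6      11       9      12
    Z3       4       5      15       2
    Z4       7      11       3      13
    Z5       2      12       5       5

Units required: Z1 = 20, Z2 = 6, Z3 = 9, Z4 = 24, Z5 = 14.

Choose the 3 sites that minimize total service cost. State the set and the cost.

Choose Red, Blue and Green; total service cost 212.

With exactly 3 open, each restaurant uses its cheapest among the chosen.
{Red, Blue, Green}: Z1→Blue 2·20=40, Z2→Red 6·6=36, Z3→Red 4·9=36, Z4→Green 3·24=72, Z5→Red 2·14=28. Service cost 212.
{Blue, Green, Amber}: service cost 254
{Red, Blue, Amber}: service cost 290
Among all 4 size-3 choices, {Red, Blue, Green} is lowest.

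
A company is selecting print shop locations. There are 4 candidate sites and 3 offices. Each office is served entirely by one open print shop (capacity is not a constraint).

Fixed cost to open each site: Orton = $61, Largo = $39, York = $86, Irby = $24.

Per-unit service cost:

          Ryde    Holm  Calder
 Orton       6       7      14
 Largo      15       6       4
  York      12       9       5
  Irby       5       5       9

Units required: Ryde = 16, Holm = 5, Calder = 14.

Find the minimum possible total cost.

For any fixed open set, each office goes to its cheapest open site; total = fixed + service.
{Largo, Irby}: Ryde→Irby 5·16=80, Holm→Irby 5·5=25, Calder→Largo 4·14=56. Service 161; fixed 63; total 224.
{Irby}: Ryde→Irby 5·16=80, Holm→Irby 5·5=25, Calder→Irby 9·14=126. Service 231; fixed 24; total 255.
{Orton, Largo}: service 182 + fixed 100 = 282
{Orton, Largo, York, Irby}: Ryde→Irby 5·16=80, Holm→Irby 5·5=25, Calder→Largo 4·14=56. Service 161; fixed 210; total 371.
No other subset beats 224.

Minimum total cost: 224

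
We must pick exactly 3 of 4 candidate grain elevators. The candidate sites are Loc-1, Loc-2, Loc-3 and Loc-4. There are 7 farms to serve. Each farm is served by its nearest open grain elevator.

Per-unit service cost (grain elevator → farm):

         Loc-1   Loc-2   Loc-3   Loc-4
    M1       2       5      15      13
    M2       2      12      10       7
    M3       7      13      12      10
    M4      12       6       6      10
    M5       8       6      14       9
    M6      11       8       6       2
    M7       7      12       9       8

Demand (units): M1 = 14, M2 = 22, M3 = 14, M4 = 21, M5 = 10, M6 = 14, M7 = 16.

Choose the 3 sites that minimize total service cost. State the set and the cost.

With exactly 3 open, each farm uses its cheapest among the chosen.
{Loc-1, Loc-2, Loc-4}: M1→Loc-1 2·14=28, M2→Loc-1 2·22=44, M3→Loc-1 7·14=98, M4→Loc-2 6·21=126, M5→Loc-2 6·10=60, M6→Loc-4 2·14=28, M7→Loc-1 7·16=112. Service cost 496.
{Loc-1, Loc-3, Loc-4}: service cost 516
{Loc-1, Loc-2, Loc-3}: service cost 552
Among all 4 size-3 choices, {Loc-1, Loc-2, Loc-4} is lowest.

Choose Loc-1, Loc-2 and Loc-4; total service cost 496.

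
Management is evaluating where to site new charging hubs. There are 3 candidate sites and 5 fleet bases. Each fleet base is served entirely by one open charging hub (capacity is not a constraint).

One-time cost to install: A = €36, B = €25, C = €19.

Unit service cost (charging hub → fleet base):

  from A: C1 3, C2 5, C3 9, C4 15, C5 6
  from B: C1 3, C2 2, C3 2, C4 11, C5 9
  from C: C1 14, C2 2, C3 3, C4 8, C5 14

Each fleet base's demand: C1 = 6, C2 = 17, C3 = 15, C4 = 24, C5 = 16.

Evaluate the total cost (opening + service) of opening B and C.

Each fleet base is assigned to its cheapest site among the open ones.
{B, C}: C1→B 3·6=18, C2→B 2·17=34, C3→B 2·15=30, C4→C 8·24=192, C5→B 9·16=144. Service 418; fixed 44; total 462.

Total cost: 462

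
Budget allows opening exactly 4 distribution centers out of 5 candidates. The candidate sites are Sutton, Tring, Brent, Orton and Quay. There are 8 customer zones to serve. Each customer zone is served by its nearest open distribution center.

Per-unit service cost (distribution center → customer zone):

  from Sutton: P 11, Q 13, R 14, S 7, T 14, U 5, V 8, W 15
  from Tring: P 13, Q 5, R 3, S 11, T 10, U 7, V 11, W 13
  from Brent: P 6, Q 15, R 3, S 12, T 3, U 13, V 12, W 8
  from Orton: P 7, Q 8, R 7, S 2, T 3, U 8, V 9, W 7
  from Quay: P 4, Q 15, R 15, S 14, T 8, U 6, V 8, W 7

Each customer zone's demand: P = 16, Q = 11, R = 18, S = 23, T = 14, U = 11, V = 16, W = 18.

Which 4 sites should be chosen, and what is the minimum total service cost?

Choose Sutton, Tring, Orton and Quay; total service cost 570.

With exactly 4 open, each customer zone uses its cheapest among the chosen.
{Sutton, Tring, Orton, Quay}: P→Quay 4·16=64, Q→Tring 5·11=55, R→Tring 3·18=54, S→Orton 2·23=46, T→Orton 3·14=42, U→Sutton 5·11=55, V→Sutton 8·16=128, W→Orton 7·18=126. Service cost 570.
{Tring, Brent, Orton, Quay}: service cost 581
{Sutton, Tring, Brent, Orton}: service cost 602
Among all 5 size-4 choices, {Sutton, Tring, Orton, Quay} is lowest.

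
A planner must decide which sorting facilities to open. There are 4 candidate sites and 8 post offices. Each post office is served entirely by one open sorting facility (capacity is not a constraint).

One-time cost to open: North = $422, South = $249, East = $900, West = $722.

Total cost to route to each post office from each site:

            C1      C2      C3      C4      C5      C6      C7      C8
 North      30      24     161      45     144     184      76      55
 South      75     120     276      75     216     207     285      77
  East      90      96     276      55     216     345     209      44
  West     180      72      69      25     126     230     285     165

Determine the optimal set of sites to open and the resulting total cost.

Open North only; minimum total cost 1141.

For any fixed open set, each post office goes to its cheapest open site; total = fixed + service.
{North}: C1→North 30, C2→North 24, C3→North 161, C4→North 45, C5→North 144, C6→North 184, C7→North 76, C8→North 55. Service 719; fixed 422; total 1141.
{North, South}: service 719 + fixed 671 = 1390
{South}: service 1331 + fixed 249 = 1580
{North, South, East, West}: C1→North 30, C2→North 24, C3→West 69, C4→West 25, C5→West 126, C6→North 184, C7→North 76, C8→East 44. Service 578; fixed 2293; total 2871.
No other subset beats 1141.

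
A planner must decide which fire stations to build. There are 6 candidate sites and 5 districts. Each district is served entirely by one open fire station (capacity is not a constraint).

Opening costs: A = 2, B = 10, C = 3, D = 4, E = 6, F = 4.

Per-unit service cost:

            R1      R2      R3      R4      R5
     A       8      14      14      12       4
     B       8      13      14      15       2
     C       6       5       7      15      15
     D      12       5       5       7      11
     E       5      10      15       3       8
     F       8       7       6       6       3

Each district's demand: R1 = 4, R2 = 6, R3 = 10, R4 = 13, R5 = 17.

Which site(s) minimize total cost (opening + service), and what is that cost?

Open B, D and E; minimum total cost 193.

For any fixed open set, each district goes to its cheapest open site; total = fixed + service.
{B, D, E}: R1→E 5·4=20, R2→D 5·6=30, R3→D 5·10=50, R4→E 3·13=39, R5→B 2·17=34. Service 173; fixed 20; total 193.
{A, B, D, E}: R1→E 5·4=20, R2→D 5·6=30, R3→D 5·10=50, R4→E 3·13=39, R5→B 2·17=34. Service 173; fixed 22; total 195.
{B, C, D, E}: service 173 + fixed 23 = 196
{A, B, C, D, E, F}: R1→E 5·4=20, R2→C 5·6=30, R3→D 5·10=50, R4→E 3·13=39, R5→B 2·17=34. Service 173; fixed 29; total 202.
No other subset beats 193.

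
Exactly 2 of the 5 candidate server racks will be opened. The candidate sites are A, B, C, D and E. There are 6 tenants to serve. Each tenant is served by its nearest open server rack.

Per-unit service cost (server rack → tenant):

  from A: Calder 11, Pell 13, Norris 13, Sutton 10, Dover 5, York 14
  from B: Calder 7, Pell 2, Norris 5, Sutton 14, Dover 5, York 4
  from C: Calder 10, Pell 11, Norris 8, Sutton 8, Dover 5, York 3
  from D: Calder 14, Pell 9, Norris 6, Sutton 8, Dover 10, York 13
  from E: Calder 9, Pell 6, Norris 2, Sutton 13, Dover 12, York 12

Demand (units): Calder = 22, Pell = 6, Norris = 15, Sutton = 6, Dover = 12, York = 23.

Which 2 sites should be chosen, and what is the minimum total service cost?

With exactly 2 open, each tenant uses its cheapest among the chosen.
{B, C}: Calder→B 7·22=154, Pell→B 2·6=12, Norris→B 5·15=75, Sutton→C 8·6=48, Dover→B 5·12=60, York→C 3·23=69. Service cost 418.
{B, E}: service cost 426
{B, D}: service cost 441
Among all 10 size-2 choices, {B, C} is lowest.

Choose B and C; total service cost 418.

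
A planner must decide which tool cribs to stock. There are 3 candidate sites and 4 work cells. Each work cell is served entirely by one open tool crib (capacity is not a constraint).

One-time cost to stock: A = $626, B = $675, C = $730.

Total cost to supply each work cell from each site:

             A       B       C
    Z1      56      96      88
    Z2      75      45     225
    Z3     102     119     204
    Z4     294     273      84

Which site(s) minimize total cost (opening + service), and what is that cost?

For any fixed open set, each work cell goes to its cheapest open site; total = fixed + service.
{A}: Z1→A 56, Z2→A 75, Z3→A 102, Z4→A 294. Service 527; fixed 626; total 1153.
{B}: service 533 + fixed 675 = 1208
{C}: Z1→C 88, Z2→C 225, Z3→C 204, Z4→C 84. Service 601; fixed 730; total 1331.
{A, B, C}: service 287 + fixed 2031 = 2318
No other subset beats 1153.

Open A only; minimum total cost 1153.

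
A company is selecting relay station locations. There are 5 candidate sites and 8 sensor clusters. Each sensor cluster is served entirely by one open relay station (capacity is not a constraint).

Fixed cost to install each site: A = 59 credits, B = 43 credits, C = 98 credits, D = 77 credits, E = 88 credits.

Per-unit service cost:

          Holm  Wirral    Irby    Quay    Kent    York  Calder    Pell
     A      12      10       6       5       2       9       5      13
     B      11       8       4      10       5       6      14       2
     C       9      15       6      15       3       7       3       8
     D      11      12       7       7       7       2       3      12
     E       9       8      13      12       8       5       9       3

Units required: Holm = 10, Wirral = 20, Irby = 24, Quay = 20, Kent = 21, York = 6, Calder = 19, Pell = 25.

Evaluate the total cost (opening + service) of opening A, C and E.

Each sensor cluster is assigned to its cheapest site among the open ones.
{A, C, E}: Holm→C 9·10=90, Wirral→E 8·20=160, Irby→A 6·24=144, Quay→A 5·20=100, Kent→A 2·21=42, York→E 5·6=30, Calder→C 3·19=57, Pell→E 3·25=75. Service 698; fixed 245; total 943.

Total cost: 943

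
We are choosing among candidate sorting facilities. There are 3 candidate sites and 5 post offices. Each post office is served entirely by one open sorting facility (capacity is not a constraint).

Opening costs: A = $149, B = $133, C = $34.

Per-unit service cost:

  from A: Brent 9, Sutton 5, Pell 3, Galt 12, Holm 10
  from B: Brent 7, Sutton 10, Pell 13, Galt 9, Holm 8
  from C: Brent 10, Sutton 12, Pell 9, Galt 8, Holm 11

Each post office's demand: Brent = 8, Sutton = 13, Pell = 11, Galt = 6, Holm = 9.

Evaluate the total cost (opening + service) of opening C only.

Each post office is assigned to its cheapest site among the open ones.
{C}: Brent→C 10·8=80, Sutton→C 12·13=156, Pell→C 9·11=99, Galt→C 8·6=48, Holm→C 11·9=99. Service 482; fixed 34; total 516.

Total cost: 516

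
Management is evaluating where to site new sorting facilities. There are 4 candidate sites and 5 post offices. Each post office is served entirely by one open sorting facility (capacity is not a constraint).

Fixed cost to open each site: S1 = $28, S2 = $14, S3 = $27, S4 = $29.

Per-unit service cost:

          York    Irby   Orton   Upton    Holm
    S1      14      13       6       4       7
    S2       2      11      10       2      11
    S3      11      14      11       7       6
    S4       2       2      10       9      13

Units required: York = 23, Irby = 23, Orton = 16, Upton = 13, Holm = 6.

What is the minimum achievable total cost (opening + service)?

Minimum total cost: 327

For any fixed open set, each post office goes to its cheapest open site; total = fixed + service.
{S1, S2, S4}: York→S2 2·23=46, Irby→S4 2·23=46, Orton→S1 6·16=96, Upton→S2 2·13=26, Holm→S1 7·6=42. Service 256; fixed 71; total 327.
{S1, S4}: service 282 + fixed 57 = 339
{S1, S2, S3, S4}: service 250 + fixed 98 = 348
{S2}: service 551 + fixed 14 = 565
(All 15 nonempty subsets were checked; S1, S2 and S4 is lowest.)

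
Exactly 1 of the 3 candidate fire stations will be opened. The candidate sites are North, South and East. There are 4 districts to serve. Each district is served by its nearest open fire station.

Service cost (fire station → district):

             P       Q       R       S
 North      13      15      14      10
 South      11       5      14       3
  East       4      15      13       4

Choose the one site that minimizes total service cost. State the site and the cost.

With exactly 1 open, each district uses its cheapest among the chosen.
{South}: P→South 11, Q→South 5, R→South 14, S→South 3. Service cost 33.
{East}: service cost 36
{North}: service cost 52
Among all 3 size-1 choices, {South} is lowest.

Choose South only; total service cost 33.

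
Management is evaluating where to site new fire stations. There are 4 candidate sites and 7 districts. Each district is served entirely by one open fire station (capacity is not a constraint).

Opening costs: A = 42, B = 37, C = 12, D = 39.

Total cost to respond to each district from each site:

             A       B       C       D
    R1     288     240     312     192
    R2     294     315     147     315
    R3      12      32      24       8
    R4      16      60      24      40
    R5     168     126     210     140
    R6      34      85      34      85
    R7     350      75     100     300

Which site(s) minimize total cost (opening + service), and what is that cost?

Open B, C and D; minimum total cost 694.

For any fixed open set, each district goes to its cheapest open site; total = fixed + service.
{B, C, D}: R1→D 192, R2→C 147, R3→D 8, R4→C 24, R5→B 126, R6→C 34, R7→B 75. Service 606; fixed 88; total 694.
{C, D}: service 645 + fixed 51 = 696
{B, C}: service 670 + fixed 49 = 719
{A, B, C, D}: service 598 + fixed 130 = 728
(All 15 nonempty subsets were checked; B, C and D is lowest.)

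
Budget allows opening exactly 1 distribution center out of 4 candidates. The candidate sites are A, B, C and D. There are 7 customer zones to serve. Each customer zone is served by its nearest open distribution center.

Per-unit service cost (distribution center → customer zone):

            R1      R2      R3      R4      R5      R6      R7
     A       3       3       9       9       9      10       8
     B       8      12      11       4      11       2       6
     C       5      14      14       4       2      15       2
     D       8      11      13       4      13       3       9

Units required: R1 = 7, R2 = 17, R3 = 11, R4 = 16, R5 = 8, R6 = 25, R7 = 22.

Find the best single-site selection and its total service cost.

With exactly 1 open, each customer zone uses its cheapest among the chosen.
{B}: R1→B 8·7=56, R2→B 12·17=204, R3→B 11·11=121, R4→B 4·16=64, R5→B 11·8=88, R6→B 2·25=50, R7→B 6·22=132. Service cost 715.
{A}: service cost 813
{D}: service cost 827
Among all 4 size-1 choices, {B} is lowest.

Choose B only; total service cost 715.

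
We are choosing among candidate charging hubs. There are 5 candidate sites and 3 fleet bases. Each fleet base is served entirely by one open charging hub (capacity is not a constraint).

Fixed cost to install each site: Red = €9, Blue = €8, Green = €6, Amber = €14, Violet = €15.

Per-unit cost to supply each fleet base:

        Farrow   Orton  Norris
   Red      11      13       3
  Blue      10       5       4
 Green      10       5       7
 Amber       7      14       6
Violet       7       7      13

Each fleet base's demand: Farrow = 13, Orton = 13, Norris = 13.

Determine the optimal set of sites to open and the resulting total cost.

For any fixed open set, each fleet base goes to its cheapest open site; total = fixed + service.
{Red, Green, Amber}: Farrow→Amber 7·13=91, Orton→Green 5·13=65, Norris→Red 3·13=39. Service 195; fixed 29; total 224.
{Red, Green, Violet}: Farrow→Violet 7·13=91, Orton→Green 5·13=65, Norris→Red 3·13=39. Service 195; fixed 30; total 225.
{Red, Blue, Amber}: service 195 + fixed 31 = 226
{Red, Blue, Green, Amber, Violet}: service 195 + fixed 52 = 247
No other subset beats 224.

Open Red, Green and Amber; minimum total cost 224.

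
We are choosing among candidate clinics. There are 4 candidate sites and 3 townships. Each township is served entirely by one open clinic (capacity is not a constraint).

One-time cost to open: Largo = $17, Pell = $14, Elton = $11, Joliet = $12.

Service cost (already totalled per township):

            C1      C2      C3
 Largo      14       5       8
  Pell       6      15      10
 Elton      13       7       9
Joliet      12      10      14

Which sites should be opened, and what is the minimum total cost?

For any fixed open set, each township goes to its cheapest open site; total = fixed + service.
{Elton}: C1→Elton 13, C2→Elton 7, C3→Elton 9. Service 29; fixed 11; total 40.
{Largo}: C1→Largo 14, C2→Largo 5, C3→Largo 8. Service 27; fixed 17; total 44.
{Pell}: C1→Pell 6, C2→Pell 15, C3→Pell 10. Service 31; fixed 14; total 45.
{Largo, Pell, Elton, Joliet}: C1→Pell 6, C2→Largo 5, C3→Largo 8. Service 19; fixed 54; total 73.
No other subset beats 40.

Open Elton only; minimum total cost 40.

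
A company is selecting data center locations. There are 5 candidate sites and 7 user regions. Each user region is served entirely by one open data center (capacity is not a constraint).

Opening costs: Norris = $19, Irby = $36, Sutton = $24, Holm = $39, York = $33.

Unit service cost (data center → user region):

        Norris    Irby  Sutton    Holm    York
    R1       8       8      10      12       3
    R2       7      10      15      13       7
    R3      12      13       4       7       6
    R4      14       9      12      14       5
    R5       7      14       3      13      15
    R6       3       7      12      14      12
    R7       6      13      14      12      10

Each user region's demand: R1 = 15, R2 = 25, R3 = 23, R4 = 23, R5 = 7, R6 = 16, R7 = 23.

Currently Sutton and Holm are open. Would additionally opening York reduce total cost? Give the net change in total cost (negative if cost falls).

Yes — net change −429 (cost falls by 429).

Current service cost with {Sutton, Holm}: 1332.
Adding York: each user region re-picks its cheapest; new service cost 870, saving 462.
Extra fixed cost: 33. Net change = 33 − 462 = -429.
(Totals: 1395 → 966.)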